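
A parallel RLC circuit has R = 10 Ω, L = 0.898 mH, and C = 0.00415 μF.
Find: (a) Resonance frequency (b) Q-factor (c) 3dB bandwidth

Step 1 — Resonance: ω₀ = 1/√(LC) = 1/√(0.000898·4.15e-09) = 5.18e+05 rad/s.
Step 2 — f₀ = ω₀/(2π) = 8.244e+04 Hz.
Step 3 — Parallel Q: Q = R/(ω₀L) = 10/(5.18e+05·0.000898) = 0.0215.
Step 4 — Bandwidth: Δω = ω₀/Q = 2.41e+07 rad/s; BW = Δω/(2π) = 3.835e+06 Hz.

(a) f₀ = 8.244e+04 Hz  (b) Q = 0.0215  (c) BW = 3.835e+06 Hz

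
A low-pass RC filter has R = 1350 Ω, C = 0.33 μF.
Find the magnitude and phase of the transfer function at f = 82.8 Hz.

Step 1 — Angular frequency: ω = 2π·82.8 = 520.2 rad/s.
Step 2 — Transfer function: H(jω) = 1/(1 + jωRC).
Step 3 — Denominator: 1 + jωRC = 1 + j·520.2·1350·3.3e-07 = 1 + j0.2318.
Step 4 — H = 0.949 - j0.22.
Step 5 — Magnitude: |H| = 0.9742 (-0.2 dB); phase: φ = -13.0°.

|H| = 0.9742 (-0.2 dB), φ = -13.0°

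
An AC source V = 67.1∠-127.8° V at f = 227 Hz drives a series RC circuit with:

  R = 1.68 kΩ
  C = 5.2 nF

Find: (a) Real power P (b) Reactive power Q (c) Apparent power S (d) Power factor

Step 1 — Angular frequency: ω = 2π·f = 2π·227 = 1426 rad/s.
Step 2 — Component impedances:
  R: Z = R = 1680 Ω
  C: Z = 1/(jωC) = -j/(ω·C) = 0 - j1.348e+05 Ω
Step 3 — Series combination: Z_total = R + C = 1680 - j1.348e+05 Ω = 1.348e+05∠-89.3° Ω.
Step 4 — Source phasor: V = 67.1∠-127.8° V = -41.13 - j53.02 V.
Step 5 — Current: I = V / Z = 0.0003894 - j0.0003099 A = 0.0004976∠-38.5° A.
Step 6 — Complex power: S = V·I* = 0.000416 - j0.03339 VA.
Step 7 — Real power: P = Re(S) = 0.000416 W.
Step 8 — Reactive power: Q = Im(S) = -0.03339 VAR.
Step 9 — Apparent power: |S| = 0.03339 VA.
Step 10 — Power factor: PF = P/|S| = 0.01246 (leading).

(a) P = 0.000416 W  (b) Q = -0.03339 VAR  (c) S = 0.03339 VA  (d) PF = 0.01246 (leading)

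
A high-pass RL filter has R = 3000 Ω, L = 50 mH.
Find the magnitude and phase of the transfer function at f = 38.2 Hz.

Step 1 — Angular frequency: ω = 2π·38.2 = 240 rad/s.
Step 2 — Transfer function: H(jω) = jωL/(R + jωL).
Step 3 — Numerator jωL = j·12; denominator R + jωL = 3000 + j12.
Step 4 — H = 1.6e-05 + j0.004.
Step 5 — Magnitude: |H| = 0.004 (-48.0 dB); phase: φ = 89.8°.

|H| = 0.004 (-48.0 dB), φ = 89.8°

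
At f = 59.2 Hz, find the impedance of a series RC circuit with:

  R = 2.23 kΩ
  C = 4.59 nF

Step 1 — Angular frequency: ω = 2π·f = 2π·59.2 = 372 rad/s.
Step 2 — Component impedances:
  R: Z = R = 2230 Ω
  C: Z = 1/(jωC) = -j/(ω·C) = 0 - j5.857e+05 Ω
Step 3 — Series combination: Z_total = R + C = 2230 - j5.857e+05 Ω = 5.857e+05∠-89.8° Ω.

Z = 2230 - j5.857e+05 Ω = 5.857e+05∠-89.8° Ω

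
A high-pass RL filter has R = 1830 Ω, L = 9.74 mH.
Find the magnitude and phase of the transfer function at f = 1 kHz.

Step 1 — Angular frequency: ω = 2π·1000 = 6283 rad/s.
Step 2 — Transfer function: H(jω) = jωL/(R + jωL).
Step 3 — Numerator jωL = j·61.2; denominator R + jωL = 1830 + j61.2.
Step 4 — H = 0.001117 + j0.0334.
Step 5 — Magnitude: |H| = 0.03342 (-29.5 dB); phase: φ = 88.1°.

|H| = 0.03342 (-29.5 dB), φ = 88.1°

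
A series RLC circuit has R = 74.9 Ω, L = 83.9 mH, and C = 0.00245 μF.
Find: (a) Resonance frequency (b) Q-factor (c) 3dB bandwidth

Step 1 — Resonance condition Im(Z)=0 gives ω₀ = 1/√(LC).
Step 2 — ω₀ = 1/√(0.0839·2.45e-09) = 6.975e+04 rad/s.
Step 3 — f₀ = ω₀/(2π) = 1.11e+04 Hz.
Step 4 — Series Q: Q = ω₀L/R = 6.975e+04·0.0839/74.9 = 78.13.
Step 5 — 3dB bandwidth: Δω = ω₀/Q = 892.7 rad/s; BW = Δω/(2π) = 142.1 Hz.

(a) f₀ = 1.11e+04 Hz  (b) Q = 78.13  (c) BW = 142.1 Hz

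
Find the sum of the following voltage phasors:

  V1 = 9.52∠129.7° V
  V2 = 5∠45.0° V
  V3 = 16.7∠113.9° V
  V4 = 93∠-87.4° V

Step 1 — Convert each phasor to rectangular form:
  V1 = 9.52·(cos(129.7°) + j·sin(129.7°)) = -6.081 + j7.325 V
  V2 = 5·(cos(45.0°) + j·sin(45.0°)) = 3.536 + j3.536 V
  V3 = 16.7·(cos(113.9°) + j·sin(113.9°)) = -6.766 + j15.27 V
  V4 = 93·(cos(-87.4°) + j·sin(-87.4°)) = 4.219 - j92.9 V
Step 2 — Sum components: V_total = -5.093 - j66.78 V.
Step 3 — Convert to polar: |V_total| = 66.97 V, ∠V_total = -94.4°.

V_total = 66.97∠-94.4° V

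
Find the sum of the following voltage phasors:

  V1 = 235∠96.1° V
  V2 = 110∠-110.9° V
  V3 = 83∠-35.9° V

Step 1 — Convert each phasor to rectangular form:
  V1 = 235·(cos(96.1°) + j·sin(96.1°)) = -24.97 + j233.7 V
  V2 = 110·(cos(-110.9°) + j·sin(-110.9°)) = -39.24 - j102.8 V
  V3 = 83·(cos(-35.9°) + j·sin(-35.9°)) = 67.23 - j48.67 V
Step 2 — Sum components: V_total = 3.02 + j82.24 V.
Step 3 — Convert to polar: |V_total| = 82.29 V, ∠V_total = 87.9°.

V_total = 82.29∠87.9° V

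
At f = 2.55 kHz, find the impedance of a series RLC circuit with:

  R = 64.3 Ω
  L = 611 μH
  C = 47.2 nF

Step 1 — Angular frequency: ω = 2π·f = 2π·2550 = 1.602e+04 rad/s.
Step 2 — Component impedances:
  R: Z = R = 64.3 Ω
  L: Z = jωL = j·1.602e+04·0.000611 = 0 + j9.79 Ω
  C: Z = 1/(jωC) = -j/(ω·C) = 0 - j1322 Ω
Step 3 — Series combination: Z_total = R + L + C = 64.3 - j1313 Ω = 1314∠-87.2° Ω.

Z = 64.3 - j1313 Ω = 1314∠-87.2° Ω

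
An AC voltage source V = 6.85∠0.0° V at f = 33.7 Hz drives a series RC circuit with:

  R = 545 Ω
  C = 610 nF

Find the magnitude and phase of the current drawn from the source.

Step 1 — Angular frequency: ω = 2π·f = 2π·33.7 = 211.7 rad/s.
Step 2 — Component impedances:
  R: Z = R = 545 Ω
  C: Z = 1/(jωC) = -j/(ω·C) = 0 - j7742 Ω
Step 3 — Series combination: Z_total = R + C = 545 - j7742 Ω = 7761∠-86.0° Ω.
Step 4 — Source phasor: V = 6.85∠0.0° V = 6.85 V.
Step 5 — Ohm's law: I = V / Z_total = (6.85) / (545 - j7742) = 6.198e-05 + j0.0008804 A.
Step 6 — Convert to polar: |I| = 0.0008826 A, ∠I = 86.0°.

I = 0.0008826∠86.0° A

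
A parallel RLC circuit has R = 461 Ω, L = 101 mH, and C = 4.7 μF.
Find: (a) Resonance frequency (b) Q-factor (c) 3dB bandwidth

Step 1 — Resonance: ω₀ = 1/√(LC) = 1/√(0.101·4.7e-06) = 1451 rad/s.
Step 2 — f₀ = ω₀/(2π) = 231 Hz.
Step 3 — Parallel Q: Q = R/(ω₀L) = 461/(1451·0.101) = 3.145.
Step 4 — Bandwidth: Δω = ω₀/Q = 461.5 rad/s; BW = Δω/(2π) = 73.45 Hz.

(a) f₀ = 231 Hz  (b) Q = 3.145  (c) BW = 73.45 Hz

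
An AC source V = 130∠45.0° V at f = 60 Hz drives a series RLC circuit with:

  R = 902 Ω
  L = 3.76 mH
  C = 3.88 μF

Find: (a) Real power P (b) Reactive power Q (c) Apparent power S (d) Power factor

Step 1 — Angular frequency: ω = 2π·f = 2π·60 = 377 rad/s.
Step 2 — Component impedances:
  R: Z = R = 902 Ω
  L: Z = jωL = j·377·0.00376 = 0 + j1.417 Ω
  C: Z = 1/(jωC) = -j/(ω·C) = 0 - j683.7 Ω
Step 3 — Series combination: Z_total = R + L + C = 902 - j682.2 Ω = 1131∠-37.1° Ω.
Step 4 — Source phasor: V = 130∠45.0° V = 91.92 + j91.92 V.
Step 5 — Current: I = V / Z = 0.01579 + j0.1139 A = 0.1149∠82.1° A.
Step 6 — Complex power: S = V·I* = 11.92 - j9.014 VA.
Step 7 — Real power: P = Re(S) = 11.92 W.
Step 8 — Reactive power: Q = Im(S) = -9.014 VAR.
Step 9 — Apparent power: |S| = 14.94 VA.
Step 10 — Power factor: PF = P/|S| = 0.7976 (leading).

(a) P = 11.92 W  (b) Q = -9.014 VAR  (c) S = 14.94 VA  (d) PF = 0.7976 (leading)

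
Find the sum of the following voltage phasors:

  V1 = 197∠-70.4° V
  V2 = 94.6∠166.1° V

Step 1 — Convert each phasor to rectangular form:
  V1 = 197·(cos(-70.4°) + j·sin(-70.4°)) = 66.08 - j185.6 V
  V2 = 94.6·(cos(166.1°) + j·sin(166.1°)) = -91.83 + j22.73 V
Step 2 — Sum components: V_total = -25.75 - j162.9 V.
Step 3 — Convert to polar: |V_total| = 164.9 V, ∠V_total = -99.0°.

V_total = 164.9∠-99.0° V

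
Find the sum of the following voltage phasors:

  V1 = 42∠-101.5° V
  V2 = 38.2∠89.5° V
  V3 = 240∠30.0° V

Step 1 — Convert each phasor to rectangular form:
  V1 = 42·(cos(-101.5°) + j·sin(-101.5°)) = -8.373 - j41.16 V
  V2 = 38.2·(cos(89.5°) + j·sin(89.5°)) = 0.3334 + j38.2 V
  V3 = 240·(cos(30.0°) + j·sin(30.0°)) = 207.8 + j120 V
Step 2 — Sum components: V_total = 199.8 + j117 V.
Step 3 — Convert to polar: |V_total| = 231.6 V, ∠V_total = 30.4°.

V_total = 231.6∠30.4° V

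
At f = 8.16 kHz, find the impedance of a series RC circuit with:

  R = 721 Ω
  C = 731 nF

Step 1 — Angular frequency: ω = 2π·f = 2π·8160 = 5.127e+04 rad/s.
Step 2 — Component impedances:
  R: Z = R = 721 Ω
  C: Z = 1/(jωC) = -j/(ω·C) = 0 - j26.68 Ω
Step 3 — Series combination: Z_total = R + C = 721 - j26.68 Ω = 721.5∠-2.1° Ω.

Z = 721 - j26.68 Ω = 721.5∠-2.1° Ω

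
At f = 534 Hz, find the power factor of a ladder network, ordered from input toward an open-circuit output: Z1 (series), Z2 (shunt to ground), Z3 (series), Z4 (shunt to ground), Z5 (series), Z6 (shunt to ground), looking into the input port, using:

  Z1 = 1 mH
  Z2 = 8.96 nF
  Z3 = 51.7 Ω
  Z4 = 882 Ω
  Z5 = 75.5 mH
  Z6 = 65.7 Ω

Step 1 — Angular frequency: ω = 2π·f = 2π·534 = 3355 rad/s.
Step 2 — Component impedances:
  Z1: Z = jωL = j·3355·0.001 = 0 + j3.355 Ω
  Z2: Z = 1/(jωC) = -j/(ω·C) = 0 - j3.326e+04 Ω
  Z3: Z = R = 51.7 Ω
  Z4: Z = R = 882 Ω
  Z5: Z = jωL = j·3355·0.0755 = 0 + j253.3 Ω
  Z6: Z = R = 65.7 Ω
Step 3 — Ladder network (open output): work backward from the far end, alternating series and parallel combinations. Z_in = 169.7 + j208.5 Ω = 268.8∠50.9° Ω.
Step 4 — Power factor: PF = cos(φ) = Re(Z)/|Z| = 169.66/268.84 = 0.6311.
Step 5 — Type: Im(Z) = 208.5 ⇒ lagging (phase φ = 50.9°).

PF = 0.6311 (lagging, φ = 50.9°)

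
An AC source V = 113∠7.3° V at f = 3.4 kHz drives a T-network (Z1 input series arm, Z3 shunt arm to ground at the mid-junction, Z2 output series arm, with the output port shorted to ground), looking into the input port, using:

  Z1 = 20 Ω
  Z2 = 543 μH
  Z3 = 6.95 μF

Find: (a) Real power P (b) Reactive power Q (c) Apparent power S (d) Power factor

Step 1 — Angular frequency: ω = 2π·f = 2π·3400 = 2.136e+04 rad/s.
Step 2 — Component impedances:
  Z1: Z = R = 20 Ω
  Z2: Z = jωL = j·2.136e+04·0.000543 = 0 + j11.6 Ω
  Z3: Z = 1/(jωC) = -j/(ω·C) = 0 - j6.735 Ω
Step 3 — With the output port shorted to ground, the output series arm Z2 runs from the junction to ground; the shunt arm Z3 also runs from the junction to ground. They appear in parallel: Z3 || Z2 = 0 - j16.06 Ω.
Step 4 — Series with input arm Z1: Z_in = Z1 + (Z3 || Z2) = 20 - j16.06 Ω = 25.65∠-38.8° Ω.
Step 5 — Source phasor: V = 113∠7.3° V = 112.1 + j14.36 V.
Step 6 — Current: I = V / Z = 3.057 + j3.172 A = 4.405∠46.1° A.
Step 7 — Complex power: S = V·I* = 388.2 - j311.7 VA.
Step 8 — Real power: P = Re(S) = 388.2 W.
Step 9 — Reactive power: Q = Im(S) = -311.7 VAR.
Step 10 — Apparent power: |S| = 497.8 VA.
Step 11 — Power factor: PF = P/|S| = 0.7797 (leading).

(a) P = 388.2 W  (b) Q = -311.7 VAR  (c) S = 497.8 VA  (d) PF = 0.7797 (leading)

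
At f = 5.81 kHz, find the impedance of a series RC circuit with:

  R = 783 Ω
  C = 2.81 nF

Step 1 — Angular frequency: ω = 2π·f = 2π·5810 = 3.651e+04 rad/s.
Step 2 — Component impedances:
  R: Z = R = 783 Ω
  C: Z = 1/(jωC) = -j/(ω·C) = 0 - j9748 Ω
Step 3 — Series combination: Z_total = R + C = 783 - j9748 Ω = 9780∠-85.4° Ω.

Z = 783 - j9748 Ω = 9780∠-85.4° Ω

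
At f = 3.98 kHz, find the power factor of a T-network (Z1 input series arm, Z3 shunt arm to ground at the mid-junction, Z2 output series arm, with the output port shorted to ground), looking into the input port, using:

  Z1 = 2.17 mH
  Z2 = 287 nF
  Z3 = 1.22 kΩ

Step 1 — Angular frequency: ω = 2π·f = 2π·3980 = 2.501e+04 rad/s.
Step 2 — Component impedances:
  Z1: Z = jωL = j·2.501e+04·0.00217 = 0 + j54.27 Ω
  Z2: Z = 1/(jωC) = -j/(ω·C) = 0 - j139.3 Ω
  Z3: Z = R = 1220 Ω
Step 3 — With the output port shorted to ground, the output series arm Z2 runs from the junction to ground; the shunt arm Z3 also runs from the junction to ground. They appear in parallel: Z3 || Z2 = 15.71 - j137.5 Ω.
Step 4 — Series with input arm Z1: Z_in = Z1 + (Z3 || Z2) = 15.71 - j83.27 Ω = 84.74∠-79.3° Ω.
Step 5 — Power factor: PF = cos(φ) = Re(Z)/|Z| = 15.71/84.74 = 0.1854.
Step 6 — Type: Im(Z) = -83.27 ⇒ leading (phase φ = -79.3°).

PF = 0.1854 (leading, φ = -79.3°)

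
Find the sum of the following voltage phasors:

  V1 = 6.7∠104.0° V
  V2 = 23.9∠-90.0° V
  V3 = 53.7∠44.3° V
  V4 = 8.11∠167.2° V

Step 1 — Convert each phasor to rectangular form:
  V1 = 6.7·(cos(104.0°) + j·sin(104.0°)) = -1.621 + j6.501 V
  V2 = 23.9·(cos(-90.0°) + j·sin(-90.0°)) = 0 - j23.9 V
  V3 = 53.7·(cos(44.3°) + j·sin(44.3°)) = 38.43 + j37.5 V
  V4 = 8.11·(cos(167.2°) + j·sin(167.2°)) = -7.908 + j1.797 V
Step 2 — Sum components: V_total = 28.9 + j21.9 V.
Step 3 — Convert to polar: |V_total| = 36.26 V, ∠V_total = 37.2°.

V_total = 36.26∠37.2° V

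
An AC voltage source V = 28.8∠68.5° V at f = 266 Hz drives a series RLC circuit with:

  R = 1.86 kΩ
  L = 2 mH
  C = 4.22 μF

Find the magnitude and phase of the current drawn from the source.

Step 1 — Angular frequency: ω = 2π·f = 2π·266 = 1671 rad/s.
Step 2 — Component impedances:
  R: Z = R = 1860 Ω
  L: Z = jωL = j·1671·0.002 = 0 + j3.343 Ω
  C: Z = 1/(jωC) = -j/(ω·C) = 0 - j141.8 Ω
Step 3 — Series combination: Z_total = R + L + C = 1860 - j138.4 Ω = 1865∠-4.3° Ω.
Step 4 — Source phasor: V = 28.8∠68.5° V = 10.56 + j26.8 V.
Step 5 — Ohm's law: I = V / Z_total = (10.56 + j26.8) / (1860 - j138.4) = 0.004577 + j0.01475 A.
Step 6 — Convert to polar: |I| = 0.01544 A, ∠I = 72.8°.

I = 0.01544∠72.8° A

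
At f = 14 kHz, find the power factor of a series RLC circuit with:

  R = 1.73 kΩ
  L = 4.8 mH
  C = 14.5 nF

Step 1 — Angular frequency: ω = 2π·f = 2π·1.4e+04 = 8.796e+04 rad/s.
Step 2 — Component impedances:
  R: Z = R = 1730 Ω
  L: Z = jωL = j·8.796e+04·0.0048 = 0 + j422.2 Ω
  C: Z = 1/(jωC) = -j/(ω·C) = 0 - j784 Ω
Step 3 — Series combination: Z_total = R + L + C = 1730 - j361.8 Ω = 1767∠-11.8° Ω.
Step 4 — Power factor: PF = cos(φ) = Re(Z)/|Z| = 1730/1767.4 = 0.9788.
Step 5 — Type: Im(Z) = -361.8 ⇒ leading (phase φ = -11.8°).

PF = 0.9788 (leading, φ = -11.8°)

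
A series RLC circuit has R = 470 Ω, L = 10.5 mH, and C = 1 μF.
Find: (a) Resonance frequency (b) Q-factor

Step 1 — Resonance condition Im(Z)=0 gives ω₀ = 1/√(LC).
Step 2 — ω₀ = 1/√(0.0105·1e-06) = 9759 rad/s.
Step 3 — f₀ = ω₀/(2π) = 1553 Hz.
Step 4 — Series Q: Q = ω₀L/R = 9759·0.0105/470 = 0.218.

(a) f₀ = 1553 Hz  (b) Q = 0.218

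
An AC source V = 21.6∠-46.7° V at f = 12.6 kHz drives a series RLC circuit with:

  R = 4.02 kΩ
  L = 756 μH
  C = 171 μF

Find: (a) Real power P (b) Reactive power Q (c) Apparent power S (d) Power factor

Step 1 — Angular frequency: ω = 2π·f = 2π·1.26e+04 = 7.917e+04 rad/s.
Step 2 — Component impedances:
  R: Z = R = 4020 Ω
  L: Z = jωL = j·7.917e+04·0.000756 = 0 + j59.85 Ω
  C: Z = 1/(jωC) = -j/(ω·C) = 0 - j0.07387 Ω
Step 3 — Series combination: Z_total = R + L + C = 4020 + j59.78 Ω = 4020∠0.9° Ω.
Step 4 — Source phasor: V = 21.6∠-46.7° V = 14.81 - j15.72 V.
Step 5 — Current: I = V / Z = 0.003626 - j0.003964 A = 0.005373∠-47.6° A.
Step 6 — Complex power: S = V·I* = 0.116 + j0.001725 VA.
Step 7 — Real power: P = Re(S) = 0.116 W.
Step 8 — Reactive power: Q = Im(S) = 0.001725 VAR.
Step 9 — Apparent power: |S| = 0.116 VA.
Step 10 — Power factor: PF = P/|S| = 0.9999 (lagging).

(a) P = 0.116 W  (b) Q = 0.001725 VAR  (c) S = 0.116 VA  (d) PF = 0.9999 (lagging)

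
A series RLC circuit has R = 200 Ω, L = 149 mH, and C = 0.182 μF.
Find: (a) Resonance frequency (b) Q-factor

Step 1 — Resonance condition Im(Z)=0 gives ω₀ = 1/√(LC).
Step 2 — ω₀ = 1/√(0.149·1.82e-07) = 6073 rad/s.
Step 3 — f₀ = ω₀/(2π) = 966.5 Hz.
Step 4 — Series Q: Q = ω₀L/R = 6073·0.149/200 = 4.524.

(a) f₀ = 966.5 Hz  (b) Q = 4.524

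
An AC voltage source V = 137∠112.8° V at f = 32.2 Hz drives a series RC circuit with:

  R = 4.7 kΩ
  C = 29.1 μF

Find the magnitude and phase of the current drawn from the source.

Step 1 — Angular frequency: ω = 2π·f = 2π·32.2 = 202.3 rad/s.
Step 2 — Component impedances:
  R: Z = R = 4700 Ω
  C: Z = 1/(jωC) = -j/(ω·C) = 0 - j169.9 Ω
Step 3 — Series combination: Z_total = R + C = 4700 - j169.9 Ω = 4703∠-2.1° Ω.
Step 4 — Source phasor: V = 137∠112.8° V = -53.09 + j126.3 V.
Step 5 — Ohm's law: I = V / Z_total = (-53.09 + j126.3) / (4700 - j169.9) = -0.01225 + j0.02643 A.
Step 6 — Convert to polar: |I| = 0.02913 A, ∠I = 114.9°.

I = 0.02913∠114.9° A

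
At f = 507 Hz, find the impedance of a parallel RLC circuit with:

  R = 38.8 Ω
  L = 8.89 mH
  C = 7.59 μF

Step 1 — Angular frequency: ω = 2π·f = 2π·507 = 3186 rad/s.
Step 2 — Component impedances:
  R: Z = R = 38.8 Ω
  L: Z = jωL = j·3186·0.00889 = 0 + j28.32 Ω
  C: Z = 1/(jωC) = -j/(ω·C) = 0 - j41.36 Ω
Step 3 — Parallel combination: 1/Z_total = 1/R + 1/L + 1/C; Z_total = 32.7 + j14.12 Ω = 35.62∠23.4° Ω.

Z = 32.7 + j14.12 Ω = 35.62∠23.4° Ω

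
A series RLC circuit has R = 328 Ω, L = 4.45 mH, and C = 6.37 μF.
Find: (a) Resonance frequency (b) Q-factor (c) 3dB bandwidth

Step 1 — Resonance: ω₀ = 1/√(LC) = 1/√(0.00445·6.37e-06) = 5940 rad/s.
Step 2 — f₀ = ω₀/(2π) = 945.3 Hz.
Step 3 — Series Q: Q = ω₀L/R = 5940·0.00445/328 = 0.08058.
Step 4 — Bandwidth: Δω = ω₀/Q = 7.371e+04 rad/s; BW = Δω/(2π) = 1.173e+04 Hz.

(a) f₀ = 945.3 Hz  (b) Q = 0.08058  (c) BW = 1.173e+04 Hz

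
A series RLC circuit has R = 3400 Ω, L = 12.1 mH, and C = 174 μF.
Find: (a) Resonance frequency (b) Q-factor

Step 1 — Resonance condition Im(Z)=0 gives ω₀ = 1/√(LC).
Step 2 — ω₀ = 1/√(0.0121·0.000174) = 689.2 rad/s.
Step 3 — f₀ = ω₀/(2π) = 109.7 Hz.
Step 4 — Series Q: Q = ω₀L/R = 689.2·0.0121/3400 = 0.002453.

(a) f₀ = 109.7 Hz  (b) Q = 0.002453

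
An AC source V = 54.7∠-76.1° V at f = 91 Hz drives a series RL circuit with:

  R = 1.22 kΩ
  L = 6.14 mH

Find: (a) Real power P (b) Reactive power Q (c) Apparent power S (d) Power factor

Step 1 — Angular frequency: ω = 2π·f = 2π·91 = 571.8 rad/s.
Step 2 — Component impedances:
  R: Z = R = 1220 Ω
  L: Z = jωL = j·571.8·0.00614 = 0 + j3.511 Ω
Step 3 — Series combination: Z_total = R + L = 1220 + j3.511 Ω = 1220∠0.2° Ω.
Step 4 — Source phasor: V = 54.7∠-76.1° V = 13.14 - j53.1 V.
Step 5 — Current: I = V / Z = 0.01065 - j0.04355 A = 0.04484∠-76.3° A.
Step 6 — Complex power: S = V·I* = 2.453 + j0.007057 VA.
Step 7 — Real power: P = Re(S) = 2.453 W.
Step 8 — Reactive power: Q = Im(S) = 0.007057 VAR.
Step 9 — Apparent power: |S| = 2.453 VA.
Step 10 — Power factor: PF = P/|S| = 1 (lagging).

(a) P = 2.453 W  (b) Q = 0.007057 VAR  (c) S = 2.453 VA  (d) PF = 1 (lagging)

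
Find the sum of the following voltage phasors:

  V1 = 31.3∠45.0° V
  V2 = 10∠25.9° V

Step 1 — Convert each phasor to rectangular form:
  V1 = 31.3·(cos(45.0°) + j·sin(45.0°)) = 22.13 + j22.13 V
  V2 = 10·(cos(25.9°) + j·sin(25.9°)) = 8.996 + j4.368 V
Step 2 — Sum components: V_total = 31.13 + j26.5 V.
Step 3 — Convert to polar: |V_total| = 40.88 V, ∠V_total = 40.4°.

V_total = 40.88∠40.4° V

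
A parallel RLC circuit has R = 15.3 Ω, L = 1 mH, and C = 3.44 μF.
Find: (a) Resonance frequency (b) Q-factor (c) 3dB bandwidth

Step 1 — Resonance: ω₀ = 1/√(LC) = 1/√(0.001·3.44e-06) = 1.705e+04 rad/s.
Step 2 — f₀ = ω₀/(2π) = 2714 Hz.
Step 3 — Parallel Q: Q = R/(ω₀L) = 15.3/(1.705e+04·0.001) = 0.8974.
Step 4 — Bandwidth: Δω = ω₀/Q = 1.9e+04 rad/s; BW = Δω/(2π) = 3024 Hz.

(a) f₀ = 2714 Hz  (b) Q = 0.8974  (c) BW = 3024 Hz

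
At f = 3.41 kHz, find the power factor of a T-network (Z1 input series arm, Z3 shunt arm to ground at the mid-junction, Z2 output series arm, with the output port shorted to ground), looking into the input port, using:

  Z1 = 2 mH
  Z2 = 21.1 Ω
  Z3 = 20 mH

Step 1 — Angular frequency: ω = 2π·f = 2π·3410 = 2.143e+04 rad/s.
Step 2 — Component impedances:
  Z1: Z = jωL = j·2.143e+04·0.002 = 0 + j42.85 Ω
  Z2: Z = R = 21.1 Ω
  Z3: Z = jωL = j·2.143e+04·0.02 = 0 + j428.5 Ω
Step 3 — With the output port shorted to ground, the output series arm Z2 runs from the junction to ground; the shunt arm Z3 also runs from the junction to ground. They appear in parallel: Z3 || Z2 = 21.05 + j1.036 Ω.
Step 4 — Series with input arm Z1: Z_in = Z1 + (Z3 || Z2) = 21.05 + j43.89 Ω = 48.67∠64.4° Ω.
Step 5 — Power factor: PF = cos(φ) = Re(Z)/|Z| = 21.049/48.674 = 0.4324.
Step 6 — Type: Im(Z) = 43.89 ⇒ lagging (phase φ = 64.4°).

PF = 0.4324 (lagging, φ = 64.4°)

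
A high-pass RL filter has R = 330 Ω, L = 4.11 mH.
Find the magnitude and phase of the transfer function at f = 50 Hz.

Step 1 — Angular frequency: ω = 2π·50 = 314.2 rad/s.
Step 2 — Transfer function: H(jω) = jωL/(R + jωL).
Step 3 — Numerator jωL = j·1.291; denominator R + jωL = 330 + j1.291.
Step 4 — H = 1.531e-05 + j0.003913.
Step 5 — Magnitude: |H| = 0.003913 (-48.2 dB); phase: φ = 89.8°.

|H| = 0.003913 (-48.2 dB), φ = 89.8°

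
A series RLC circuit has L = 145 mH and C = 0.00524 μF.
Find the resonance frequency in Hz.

Step 1 — Resonance condition Im(Z)=0 gives ω₀ = 1/√(LC).
Step 2 — ω₀ = 1/√(0.145·5.24e-09) = 3.628e+04 rad/s.
Step 3 — f₀ = ω₀/(2π) = 5774 Hz.

f₀ = 5774 Hz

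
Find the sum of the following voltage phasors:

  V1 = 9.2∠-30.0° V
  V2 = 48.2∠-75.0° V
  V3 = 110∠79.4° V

Step 1 — Convert each phasor to rectangular form:
  V1 = 9.2·(cos(-30.0°) + j·sin(-30.0°)) = 7.967 - j4.6 V
  V2 = 48.2·(cos(-75.0°) + j·sin(-75.0°)) = 12.48 - j46.56 V
  V3 = 110·(cos(79.4°) + j·sin(79.4°)) = 20.23 + j108.1 V
Step 2 — Sum components: V_total = 40.68 + j56.97 V.
Step 3 — Convert to polar: |V_total| = 70 V, ∠V_total = 54.5°.

V_total = 70∠54.5° V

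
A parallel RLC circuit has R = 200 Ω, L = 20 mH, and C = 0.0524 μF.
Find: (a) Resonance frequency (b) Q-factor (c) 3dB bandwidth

Step 1 — Resonance: ω₀ = 1/√(LC) = 1/√(0.02·5.24e-08) = 3.089e+04 rad/s.
Step 2 — f₀ = ω₀/(2π) = 4916 Hz.
Step 3 — Parallel Q: Q = R/(ω₀L) = 200/(3.089e+04·0.02) = 0.3237.
Step 4 — Bandwidth: Δω = ω₀/Q = 9.542e+04 rad/s; BW = Δω/(2π) = 1.519e+04 Hz.

(a) f₀ = 4916 Hz  (b) Q = 0.3237  (c) BW = 1.519e+04 Hz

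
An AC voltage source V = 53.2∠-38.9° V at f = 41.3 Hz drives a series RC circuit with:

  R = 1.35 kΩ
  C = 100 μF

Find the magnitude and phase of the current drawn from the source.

Step 1 — Angular frequency: ω = 2π·f = 2π·41.3 = 259.5 rad/s.
Step 2 — Component impedances:
  R: Z = R = 1350 Ω
  C: Z = 1/(jωC) = -j/(ω·C) = 0 - j38.54 Ω
Step 3 — Series combination: Z_total = R + C = 1350 - j38.54 Ω = 1351∠-1.6° Ω.
Step 4 — Source phasor: V = 53.2∠-38.9° V = 41.4 - j33.41 V.
Step 5 — Ohm's law: I = V / Z_total = (41.4 - j33.41) / (1350 - j38.54) = 0.03135 - j0.02385 A.
Step 6 — Convert to polar: |I| = 0.03939 A, ∠I = -37.3°.

I = 0.03939∠-37.3° A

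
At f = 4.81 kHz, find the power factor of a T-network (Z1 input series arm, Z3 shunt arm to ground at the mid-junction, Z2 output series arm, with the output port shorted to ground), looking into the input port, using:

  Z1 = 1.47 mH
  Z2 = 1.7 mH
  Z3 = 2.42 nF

Step 1 — Angular frequency: ω = 2π·f = 2π·4810 = 3.022e+04 rad/s.
Step 2 — Component impedances:
  Z1: Z = jωL = j·3.022e+04·0.00147 = 0 + j44.43 Ω
  Z2: Z = jωL = j·3.022e+04·0.0017 = 0 + j51.38 Ω
  Z3: Z = 1/(jωC) = -j/(ω·C) = 0 - j1.367e+04 Ω
Step 3 — With the output port shorted to ground, the output series arm Z2 runs from the junction to ground; the shunt arm Z3 also runs from the junction to ground. They appear in parallel: Z3 || Z2 = 0 + j51.57 Ω.
Step 4 — Series with input arm Z1: Z_in = Z1 + (Z3 || Z2) = 0 + j96 Ω = 96∠90.0° Ω.
Step 5 — Power factor: PF = cos(φ) = Re(Z)/|Z| = 0/96 = 0.
Step 6 — Type: Im(Z) = 96 ⇒ lagging (phase φ = 90.0°).

PF = 0 (lagging, φ = 90.0°)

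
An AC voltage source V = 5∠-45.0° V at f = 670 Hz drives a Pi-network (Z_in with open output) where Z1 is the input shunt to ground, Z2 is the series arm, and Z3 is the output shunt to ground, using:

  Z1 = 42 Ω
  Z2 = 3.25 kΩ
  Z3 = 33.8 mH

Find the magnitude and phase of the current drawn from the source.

Step 1 — Angular frequency: ω = 2π·f = 2π·670 = 4210 rad/s.
Step 2 — Component impedances:
  Z1: Z = R = 42 Ω
  Z2: Z = R = 3250 Ω
  Z3: Z = jωL = j·4210·0.0338 = 0 + j142.3 Ω
Step 3 — With open output, the series arm Z2 and the output shunt Z3 appear in series to ground: Z2 + Z3 = 3250 + j142.3 Ω.
Step 4 — Parallel with input shunt Z1: Z_in = Z1 || (Z2 + Z3) = 41.47 + j0.02312 Ω = 41.47∠0.0° Ω.
Step 5 — Source phasor: V = 5∠-45.0° V = 3.536 - j3.536 V.
Step 6 — Ohm's law: I = V / Z_total = (3.536 - j3.536) / (41.47 + j0.02312) = 0.08522 - j0.08531 A.
Step 7 — Convert to polar: |I| = 0.1206 A, ∠I = -45.0°.

I = 0.1206∠-45.0° A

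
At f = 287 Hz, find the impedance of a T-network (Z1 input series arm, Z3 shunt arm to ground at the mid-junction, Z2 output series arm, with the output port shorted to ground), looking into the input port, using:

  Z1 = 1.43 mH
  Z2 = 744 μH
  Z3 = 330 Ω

Step 1 — Angular frequency: ω = 2π·f = 2π·287 = 1803 rad/s.
Step 2 — Component impedances:
  Z1: Z = jωL = j·1803·0.00143 = 0 + j2.579 Ω
  Z2: Z = jωL = j·1803·0.000744 = 0 + j1.342 Ω
  Z3: Z = R = 330 Ω
Step 3 — With the output port shorted to ground, the output series arm Z2 runs from the junction to ground; the shunt arm Z3 also runs from the junction to ground. They appear in parallel: Z3 || Z2 = 0.005454 + j1.342 Ω.
Step 4 — Series with input arm Z1: Z_in = Z1 + (Z3 || Z2) = 0.005454 + j3.92 Ω = 3.92∠89.9° Ω.

Z = 0.005454 + j3.92 Ω = 3.92∠89.9° Ω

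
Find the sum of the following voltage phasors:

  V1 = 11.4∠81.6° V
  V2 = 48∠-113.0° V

Step 1 — Convert each phasor to rectangular form:
  V1 = 11.4·(cos(81.6°) + j·sin(81.6°)) = 1.665 + j11.28 V
  V2 = 48·(cos(-113.0°) + j·sin(-113.0°)) = -18.76 - j44.18 V
Step 2 — Sum components: V_total = -17.09 - j32.91 V.
Step 3 — Convert to polar: |V_total| = 37.08 V, ∠V_total = -117.4°.

V_total = 37.08∠-117.4° V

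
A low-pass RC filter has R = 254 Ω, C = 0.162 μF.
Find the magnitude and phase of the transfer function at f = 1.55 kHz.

Step 1 — Angular frequency: ω = 2π·1550 = 9739 rad/s.
Step 2 — Transfer function: H(jω) = 1/(1 + jωRC).
Step 3 — Denominator: 1 + jωRC = 1 + j·9739·254·1.62e-07 = 1 + j0.4007.
Step 4 — H = 0.8616 - j0.3453.
Step 5 — Magnitude: |H| = 0.9282 (-0.6 dB); phase: φ = -21.8°.

|H| = 0.9282 (-0.6 dB), φ = -21.8°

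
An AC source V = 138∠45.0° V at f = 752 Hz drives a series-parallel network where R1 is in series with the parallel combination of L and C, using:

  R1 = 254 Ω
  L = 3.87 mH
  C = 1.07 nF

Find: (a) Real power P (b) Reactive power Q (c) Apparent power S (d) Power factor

Step 1 — Angular frequency: ω = 2π·f = 2π·752 = 4725 rad/s.
Step 2 — Component impedances:
  R1: Z = R = 254 Ω
  L: Z = jωL = j·4725·0.00387 = 0 + j18.29 Ω
  C: Z = 1/(jωC) = -j/(ω·C) = 0 - j1.978e+05 Ω
Step 3 — Parallel branch: L || C = 1/(1/L + 1/C) = 0 + j18.29 Ω.
Step 4 — Series with R1: Z_total = R1 + (L || C) = 254 + j18.29 Ω = 254.7∠4.1° Ω.
Step 5 — Source phasor: V = 138∠45.0° V = 97.58 + j97.58 V.
Step 6 — Current: I = V / Z = 0.4097 + j0.3547 A = 0.5419∠40.9° A.
Step 7 — Complex power: S = V·I* = 74.59 + j5.37 VA.
Step 8 — Real power: P = Re(S) = 74.59 W.
Step 9 — Reactive power: Q = Im(S) = 5.37 VAR.
Step 10 — Apparent power: |S| = 74.78 VA.
Step 11 — Power factor: PF = P/|S| = 0.9974 (lagging).

(a) P = 74.59 W  (b) Q = 5.37 VAR  (c) S = 74.78 VA  (d) PF = 0.9974 (lagging)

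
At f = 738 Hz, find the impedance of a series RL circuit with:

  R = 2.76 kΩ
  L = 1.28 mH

Step 1 — Angular frequency: ω = 2π·f = 2π·738 = 4637 rad/s.
Step 2 — Component impedances:
  R: Z = R = 2760 Ω
  L: Z = jωL = j·4637·0.00128 = 0 + j5.935 Ω
Step 3 — Series combination: Z_total = R + L = 2760 + j5.935 Ω = 2760∠0.1° Ω.

Z = 2760 + j5.935 Ω = 2760∠0.1° Ω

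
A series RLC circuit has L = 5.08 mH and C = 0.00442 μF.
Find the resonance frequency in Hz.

Step 1 — Resonance condition Im(Z)=0 gives ω₀ = 1/√(LC).
Step 2 — ω₀ = 1/√(0.00508·4.42e-09) = 2.11e+05 rad/s.
Step 3 — f₀ = ω₀/(2π) = 3.359e+04 Hz.

f₀ = 3.359e+04 Hz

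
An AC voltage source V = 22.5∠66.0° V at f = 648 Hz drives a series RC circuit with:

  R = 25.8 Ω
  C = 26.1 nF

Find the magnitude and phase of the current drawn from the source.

Step 1 — Angular frequency: ω = 2π·f = 2π·648 = 4072 rad/s.
Step 2 — Component impedances:
  R: Z = R = 25.8 Ω
  C: Z = 1/(jωC) = -j/(ω·C) = 0 - j9410 Ω
Step 3 — Series combination: Z_total = R + C = 25.8 - j9410 Ω = 9410∠-89.8° Ω.
Step 4 — Source phasor: V = 22.5∠66.0° V = 9.152 + j20.55 V.
Step 5 — Ohm's law: I = V / Z_total = (9.152 + j20.55) / (25.8 - j9410) = -0.002182 + j0.0009785 A.
Step 6 — Convert to polar: |I| = 0.002391 A, ∠I = 155.8°.

I = 0.002391∠155.8° A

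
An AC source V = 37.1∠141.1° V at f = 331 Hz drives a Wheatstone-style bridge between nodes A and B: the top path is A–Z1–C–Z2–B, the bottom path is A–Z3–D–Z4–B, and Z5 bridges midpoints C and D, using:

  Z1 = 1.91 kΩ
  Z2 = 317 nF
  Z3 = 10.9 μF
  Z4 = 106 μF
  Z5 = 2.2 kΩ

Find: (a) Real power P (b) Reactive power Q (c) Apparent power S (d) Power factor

Step 1 — Angular frequency: ω = 2π·f = 2π·331 = 2080 rad/s.
Step 2 — Component impedances:
  Z1: Z = R = 1910 Ω
  Z2: Z = 1/(jωC) = -j/(ω·C) = 0 - j1517 Ω
  Z3: Z = 1/(jωC) = -j/(ω·C) = 0 - j44.11 Ω
  Z4: Z = 1/(jωC) = -j/(ω·C) = 0 - j4.536 Ω
  Z5: Z = R = 2200 Ω
Step 3 — Bridge requires nodal analysis (the Z5 bridge couples midpoints C and D, so the two paths cannot be reduced to a simple series/parallel combination). Setting node B to ground and injecting 1 A at node A, the 3-node admittance system at A, C, D solves to V_A = Z_AB = 0.7053 - j48.28 Ω = 48.29∠-89.2° Ω.
Step 4 — Source phasor: V = 37.1∠141.1° V = -28.87 + j23.3 V.
Step 5 — Current: I = V / Z = -0.4912 - j0.5908 A = 0.7683∠-129.7° A.
Step 6 — Complex power: S = V·I* = 0.4163 - j28.5 VA.
Step 7 — Real power: P = Re(S) = 0.4163 W.
Step 8 — Reactive power: Q = Im(S) = -28.5 VAR.
Step 9 — Apparent power: |S| = 28.5 VA.
Step 10 — Power factor: PF = P/|S| = 0.01461 (leading).

(a) P = 0.4163 W  (b) Q = -28.5 VAR  (c) S = 28.5 VA  (d) PF = 0.01461 (leading)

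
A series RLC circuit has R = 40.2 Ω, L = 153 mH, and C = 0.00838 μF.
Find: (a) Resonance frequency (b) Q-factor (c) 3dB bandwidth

Step 1 — Resonance: ω₀ = 1/√(LC) = 1/√(0.153·8.38e-09) = 2.793e+04 rad/s.
Step 2 — f₀ = ω₀/(2π) = 4445 Hz.
Step 3 — Series Q: Q = ω₀L/R = 2.793e+04·0.153/40.2 = 106.3.
Step 4 — Bandwidth: Δω = ω₀/Q = 262.7 rad/s; BW = Δω/(2π) = 41.82 Hz.

(a) f₀ = 4445 Hz  (b) Q = 106.3  (c) BW = 41.82 Hz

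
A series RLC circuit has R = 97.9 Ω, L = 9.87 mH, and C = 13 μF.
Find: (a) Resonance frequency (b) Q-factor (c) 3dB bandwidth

Step 1 — Resonance: ω₀ = 1/√(LC) = 1/√(0.00987·1.3e-05) = 2792 rad/s.
Step 2 — f₀ = ω₀/(2π) = 444.3 Hz.
Step 3 — Series Q: Q = ω₀L/R = 2792·0.00987/97.9 = 0.2815.
Step 4 — Bandwidth: Δω = ω₀/Q = 9919 rad/s; BW = Δω/(2π) = 1579 Hz.

(a) f₀ = 444.3 Hz  (b) Q = 0.2815  (c) BW = 1579 Hz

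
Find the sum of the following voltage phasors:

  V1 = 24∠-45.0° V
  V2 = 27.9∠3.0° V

Step 1 — Convert each phasor to rectangular form:
  V1 = 24·(cos(-45.0°) + j·sin(-45.0°)) = 16.97 - j16.97 V
  V2 = 27.9·(cos(3.0°) + j·sin(3.0°)) = 27.86 + j1.46 V
Step 2 — Sum components: V_total = 44.83 - j15.51 V.
Step 3 — Convert to polar: |V_total| = 47.44 V, ∠V_total = -19.1°.

V_total = 47.44∠-19.1° V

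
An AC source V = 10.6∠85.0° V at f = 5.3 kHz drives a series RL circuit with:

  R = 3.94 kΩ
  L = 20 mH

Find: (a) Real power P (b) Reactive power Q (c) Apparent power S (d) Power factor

Step 1 — Angular frequency: ω = 2π·f = 2π·5300 = 3.33e+04 rad/s.
Step 2 — Component impedances:
  R: Z = R = 3940 Ω
  L: Z = jωL = j·3.33e+04·0.02 = 0 + j666 Ω
Step 3 — Series combination: Z_total = R + L = 3940 + j666 Ω = 3996∠9.6° Ω.
Step 4 — Source phasor: V = 10.6∠85.0° V = 0.9239 + j10.56 V.
Step 5 — Current: I = V / Z = 0.0006684 + j0.002567 A = 0.002653∠75.4° A.
Step 6 — Complex power: S = V·I* = 0.02773 + j0.004687 VA.
Step 7 — Real power: P = Re(S) = 0.02773 W.
Step 8 — Reactive power: Q = Im(S) = 0.004687 VAR.
Step 9 — Apparent power: |S| = 0.02812 VA.
Step 10 — Power factor: PF = P/|S| = 0.986 (lagging).

(a) P = 0.02773 W  (b) Q = 0.004687 VAR  (c) S = 0.02812 VA  (d) PF = 0.986 (lagging)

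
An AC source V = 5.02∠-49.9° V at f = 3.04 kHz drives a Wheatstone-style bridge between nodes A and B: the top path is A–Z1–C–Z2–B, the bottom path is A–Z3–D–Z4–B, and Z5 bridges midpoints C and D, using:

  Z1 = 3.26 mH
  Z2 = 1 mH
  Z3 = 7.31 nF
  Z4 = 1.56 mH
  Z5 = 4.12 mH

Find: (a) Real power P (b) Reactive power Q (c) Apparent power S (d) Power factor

Step 1 — Angular frequency: ω = 2π·f = 2π·3040 = 1.91e+04 rad/s.
Step 2 — Component impedances:
  Z1: Z = jωL = j·1.91e+04·0.00326 = 0 + j62.27 Ω
  Z2: Z = jωL = j·1.91e+04·0.001 = 0 + j19.1 Ω
  Z3: Z = 1/(jωC) = -j/(ω·C) = 0 - j7162 Ω
  Z4: Z = jωL = j·1.91e+04·0.00156 = 0 + j29.8 Ω
  Z5: Z = jωL = j·1.91e+04·0.00412 = 0 + j78.7 Ω
Step 3 — Bridge requires nodal analysis (the Z5 bridge couples midpoints C and D, so the two paths cannot be reduced to a simple series/parallel combination). Setting node B to ground and injecting 1 A at node A, the 3-node admittance system at A, C, D solves to V_A = Z_AB = 0 + j79.29 Ω = 79.29∠90.0° Ω.
Step 4 — Source phasor: V = 5.02∠-49.9° V = 3.234 - j3.84 V.
Step 5 — Current: I = V / Z = -0.04843 - j0.04078 A = 0.06332∠-139.9° A.
Step 6 — Complex power: S = V·I* = 0 + j0.3178 VA.
Step 7 — Real power: P = Re(S) = 0 W.
Step 8 — Reactive power: Q = Im(S) = 0.3178 VAR.
Step 9 — Apparent power: |S| = 0.3178 VA.
Step 10 — Power factor: PF = P/|S| = 0 (lagging).

(a) P = 0 W  (b) Q = 0.3178 VAR  (c) S = 0.3178 VA  (d) PF = 0 (lagging)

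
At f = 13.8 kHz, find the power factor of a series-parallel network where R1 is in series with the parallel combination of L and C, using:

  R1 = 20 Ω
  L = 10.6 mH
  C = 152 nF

Step 1 — Angular frequency: ω = 2π·f = 2π·1.38e+04 = 8.671e+04 rad/s.
Step 2 — Component impedances:
  R1: Z = R = 20 Ω
  L: Z = jωL = j·8.671e+04·0.0106 = 0 + j919.1 Ω
  C: Z = 1/(jωC) = -j/(ω·C) = 0 - j75.87 Ω
Step 3 — Parallel branch: L || C = 1/(1/L + 1/C) = 0 - j82.7 Ω.
Step 4 — Series with R1: Z_total = R1 + (L || C) = 20 - j82.7 Ω = 85.09∠-76.4° Ω.
Step 5 — Power factor: PF = cos(φ) = Re(Z)/|Z| = 20/85.086 = 0.2351.
Step 6 — Type: Im(Z) = -82.7 ⇒ leading (phase φ = -76.4°).

PF = 0.2351 (leading, φ = -76.4°)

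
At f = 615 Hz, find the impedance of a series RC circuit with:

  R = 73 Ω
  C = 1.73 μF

Step 1 — Angular frequency: ω = 2π·f = 2π·615 = 3864 rad/s.
Step 2 — Component impedances:
  R: Z = R = 73 Ω
  C: Z = 1/(jωC) = -j/(ω·C) = 0 - j149.6 Ω
Step 3 — Series combination: Z_total = R + C = 73 - j149.6 Ω = 166.5∠-64.0° Ω.

Z = 73 - j149.6 Ω = 166.5∠-64.0° Ω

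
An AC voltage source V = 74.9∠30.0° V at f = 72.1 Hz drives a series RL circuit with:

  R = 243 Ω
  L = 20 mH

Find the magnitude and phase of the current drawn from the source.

Step 1 — Angular frequency: ω = 2π·f = 2π·72.1 = 453 rad/s.
Step 2 — Component impedances:
  R: Z = R = 243 Ω
  L: Z = jωL = j·453·0.02 = 0 + j9.06 Ω
Step 3 — Series combination: Z_total = R + L = 243 + j9.06 Ω = 243.2∠2.1° Ω.
Step 4 — Source phasor: V = 74.9∠30.0° V = 64.87 + j37.45 V.
Step 5 — Ohm's law: I = V / Z_total = (64.87 + j37.45) / (243 + j9.06) = 0.2723 + j0.144 A.
Step 6 — Convert to polar: |I| = 0.308 A, ∠I = 27.9°.

I = 0.308∠27.9° A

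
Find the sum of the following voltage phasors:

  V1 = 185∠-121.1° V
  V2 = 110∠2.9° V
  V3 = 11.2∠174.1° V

Step 1 — Convert each phasor to rectangular form:
  V1 = 185·(cos(-121.1°) + j·sin(-121.1°)) = -95.56 - j158.4 V
  V2 = 110·(cos(2.9°) + j·sin(2.9°)) = 109.9 + j5.565 V
  V3 = 11.2·(cos(174.1°) + j·sin(174.1°)) = -11.14 + j1.151 V
Step 2 — Sum components: V_total = 3.16 - j151.7 V.
Step 3 — Convert to polar: |V_total| = 151.7 V, ∠V_total = -88.8°.

V_total = 151.7∠-88.8° V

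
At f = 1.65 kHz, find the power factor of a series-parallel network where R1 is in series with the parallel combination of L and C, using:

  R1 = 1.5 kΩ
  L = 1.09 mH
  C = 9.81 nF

Step 1 — Angular frequency: ω = 2π·f = 2π·1650 = 1.037e+04 rad/s.
Step 2 — Component impedances:
  R1: Z = R = 1500 Ω
  L: Z = jωL = j·1.037e+04·0.00109 = 0 + j11.3 Ω
  C: Z = 1/(jωC) = -j/(ω·C) = 0 - j9833 Ω
Step 3 — Parallel branch: L || C = 1/(1/L + 1/C) = 0 + j11.31 Ω.
Step 4 — Series with R1: Z_total = R1 + (L || C) = 1500 + j11.31 Ω = 1500∠0.4° Ω.
Step 5 — Power factor: PF = cos(φ) = Re(Z)/|Z| = 1500/1500 = 1.
Step 6 — Type: Im(Z) = 11.31 ⇒ lagging (phase φ = 0.4°).

PF = 1 (lagging, φ = 0.4°)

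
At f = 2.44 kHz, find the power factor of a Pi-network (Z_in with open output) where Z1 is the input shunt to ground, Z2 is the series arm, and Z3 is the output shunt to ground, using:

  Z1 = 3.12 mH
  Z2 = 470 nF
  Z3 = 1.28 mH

Step 1 — Angular frequency: ω = 2π·f = 2π·2440 = 1.533e+04 rad/s.
Step 2 — Component impedances:
  Z1: Z = jωL = j·1.533e+04·0.00312 = 0 + j47.83 Ω
  Z2: Z = 1/(jωC) = -j/(ω·C) = 0 - j138.8 Ω
  Z3: Z = jωL = j·1.533e+04·0.00128 = 0 + j19.62 Ω
Step 3 — With open output, the series arm Z2 and the output shunt Z3 appear in series to ground: Z2 + Z3 = 0 - j119.2 Ω.
Step 4 — Parallel with input shunt Z1: Z_in = Z1 || (Z2 + Z3) = 0 + j79.91 Ω = 79.91∠90.0° Ω.
Step 5 — Power factor: PF = cos(φ) = Re(Z)/|Z| = -0/79.91 = -0.
Step 6 — Type: Im(Z) = 79.91 ⇒ lagging (phase φ = 90.0°).

PF = -0 (lagging, φ = 90.0°)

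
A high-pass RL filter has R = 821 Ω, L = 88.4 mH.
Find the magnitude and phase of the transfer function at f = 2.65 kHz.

Step 1 — Angular frequency: ω = 2π·2650 = 1.665e+04 rad/s.
Step 2 — Transfer function: H(jω) = jωL/(R + jωL).
Step 3 — Numerator jωL = j·1472; denominator R + jωL = 821 + j1472.
Step 4 — H = 0.7627 + j0.4254.
Step 5 — Magnitude: |H| = 0.8733 (-1.2 dB); phase: φ = 29.2°.

|H| = 0.8733 (-1.2 dB), φ = 29.2°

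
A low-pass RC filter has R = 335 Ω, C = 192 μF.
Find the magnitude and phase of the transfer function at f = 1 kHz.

Step 1 — Angular frequency: ω = 2π·1000 = 6283 rad/s.
Step 2 — Transfer function: H(jω) = 1/(1 + jωRC).
Step 3 — Denominator: 1 + jωRC = 1 + j·6283·335·0.000192 = 1 + j404.1.
Step 4 — H = 6.123e-06 - j0.002474.
Step 5 — Magnitude: |H| = 0.002474 (-52.1 dB); phase: φ = -89.9°.

|H| = 0.002474 (-52.1 dB), φ = -89.9°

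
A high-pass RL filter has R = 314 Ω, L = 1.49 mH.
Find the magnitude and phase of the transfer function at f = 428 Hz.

Step 1 — Angular frequency: ω = 2π·428 = 2689 rad/s.
Step 2 — Transfer function: H(jω) = jωL/(R + jωL).
Step 3 — Numerator jωL = j·4.007; denominator R + jωL = 314 + j4.007.
Step 4 — H = 0.0001628 + j0.01276.
Step 5 — Magnitude: |H| = 0.01276 (-37.9 dB); phase: φ = 89.3°.

|H| = 0.01276 (-37.9 dB), φ = 89.3°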